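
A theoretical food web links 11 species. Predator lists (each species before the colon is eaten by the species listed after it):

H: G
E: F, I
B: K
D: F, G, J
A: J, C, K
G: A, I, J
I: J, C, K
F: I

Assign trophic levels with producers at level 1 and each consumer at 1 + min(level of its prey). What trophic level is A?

D is a producer → level 1.
G eats D → level 2.
A eats G → level 3.
No prey of A is below level 2, so 3 is the minimum.

Trophic level 3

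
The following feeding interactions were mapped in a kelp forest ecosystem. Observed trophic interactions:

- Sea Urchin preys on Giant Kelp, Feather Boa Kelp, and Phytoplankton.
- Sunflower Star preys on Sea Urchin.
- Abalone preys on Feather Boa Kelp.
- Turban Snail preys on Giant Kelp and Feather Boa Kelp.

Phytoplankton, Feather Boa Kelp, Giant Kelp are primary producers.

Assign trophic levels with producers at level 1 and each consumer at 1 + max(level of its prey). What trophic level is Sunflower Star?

Trophic level 3

Phytoplankton is a producer → level 1.
Sea Urchin eats Phytoplankton (level 1); other prey at levels: Feather Boa Kelp 1, Giant Kelp 1 → level 2.
Sunflower Star eats Sea Urchin → level 3.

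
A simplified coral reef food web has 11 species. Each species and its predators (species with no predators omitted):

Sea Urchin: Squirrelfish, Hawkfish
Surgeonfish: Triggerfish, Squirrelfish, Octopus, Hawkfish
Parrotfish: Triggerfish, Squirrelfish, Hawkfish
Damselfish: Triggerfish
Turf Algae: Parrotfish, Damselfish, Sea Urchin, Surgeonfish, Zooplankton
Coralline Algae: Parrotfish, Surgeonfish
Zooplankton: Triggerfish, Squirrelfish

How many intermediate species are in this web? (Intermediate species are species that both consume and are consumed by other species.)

Intermediate species (has both prey and predators): Parrotfish, Damselfish, Sea Urchin, Surgeonfish, Zooplankton.
Count: 5.

5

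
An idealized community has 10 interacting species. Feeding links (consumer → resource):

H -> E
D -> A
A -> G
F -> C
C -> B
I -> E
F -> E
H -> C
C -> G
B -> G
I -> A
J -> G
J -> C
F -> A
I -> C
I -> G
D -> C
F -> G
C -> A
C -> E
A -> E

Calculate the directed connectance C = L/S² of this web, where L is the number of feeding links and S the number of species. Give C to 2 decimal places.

The web has S = 10 species and L = 21 feeding links.
C = L / S² = 21 / 100 = 0.2100 ≈ 0.21.

C = 0.21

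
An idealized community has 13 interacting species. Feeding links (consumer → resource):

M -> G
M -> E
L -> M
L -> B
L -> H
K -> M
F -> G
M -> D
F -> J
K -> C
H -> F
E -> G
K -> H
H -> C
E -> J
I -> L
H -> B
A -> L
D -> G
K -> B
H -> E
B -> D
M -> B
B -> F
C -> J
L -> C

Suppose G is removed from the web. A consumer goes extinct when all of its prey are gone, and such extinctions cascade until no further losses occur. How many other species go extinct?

1

Remove G.
Round 1: D (all prey gone) → extinct.
No further losses. Total secondary extinctions: 1.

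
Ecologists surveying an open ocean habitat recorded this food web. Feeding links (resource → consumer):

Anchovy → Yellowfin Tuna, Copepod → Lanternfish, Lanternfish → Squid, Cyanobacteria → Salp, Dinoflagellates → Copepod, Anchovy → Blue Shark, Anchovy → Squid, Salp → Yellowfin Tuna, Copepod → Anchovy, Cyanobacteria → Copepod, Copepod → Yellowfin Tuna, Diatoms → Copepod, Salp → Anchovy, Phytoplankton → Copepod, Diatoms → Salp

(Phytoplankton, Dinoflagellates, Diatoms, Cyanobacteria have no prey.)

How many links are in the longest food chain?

3 links

One longest chain: Phytoplankton → Copepod → Anchovy → Squid.
It has 4 species and 3 links.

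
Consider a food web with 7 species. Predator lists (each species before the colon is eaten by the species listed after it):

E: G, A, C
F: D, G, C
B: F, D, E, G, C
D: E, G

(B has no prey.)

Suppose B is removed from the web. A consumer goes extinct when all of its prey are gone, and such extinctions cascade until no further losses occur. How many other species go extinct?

6

Remove B.
Round 1: F (all prey gone) → extinct.
Round 2: D (all prey gone) → extinct.
Round 3: E (all prey gone) → extinct.
Round 4: G (all prey gone), A (all prey gone), C (all prey gone) → extinct.
No further losses. Total secondary extinctions: 6.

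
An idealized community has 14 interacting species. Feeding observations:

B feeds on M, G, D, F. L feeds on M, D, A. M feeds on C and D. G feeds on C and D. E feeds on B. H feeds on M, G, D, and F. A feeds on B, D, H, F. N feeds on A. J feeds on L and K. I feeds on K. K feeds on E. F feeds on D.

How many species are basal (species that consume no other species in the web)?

Basal species (no prey listed): D, C.
Count: 2.

2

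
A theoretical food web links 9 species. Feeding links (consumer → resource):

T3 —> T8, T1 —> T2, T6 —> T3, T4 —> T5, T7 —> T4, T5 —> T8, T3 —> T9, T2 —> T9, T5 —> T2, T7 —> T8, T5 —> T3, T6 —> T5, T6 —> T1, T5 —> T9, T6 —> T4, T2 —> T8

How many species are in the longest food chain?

5 species

One longest chain: T8 → T3 → T5 → T4 → T6.
It has 5 species and 4 links.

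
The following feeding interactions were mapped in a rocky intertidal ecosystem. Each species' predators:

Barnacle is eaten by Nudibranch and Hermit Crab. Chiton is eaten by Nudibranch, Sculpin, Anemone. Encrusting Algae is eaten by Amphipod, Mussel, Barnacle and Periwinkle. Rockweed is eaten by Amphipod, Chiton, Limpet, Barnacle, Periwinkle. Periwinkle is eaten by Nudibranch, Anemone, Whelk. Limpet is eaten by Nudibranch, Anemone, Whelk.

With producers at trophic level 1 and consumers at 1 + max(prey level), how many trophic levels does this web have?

Producers (level 1): Rockweed, Encrusting Algae.
Rockweed → Barnacle → Hermit Crab gives Hermit Crab level 3.
No species has a prey at level 3, so no species reaches level 4.

3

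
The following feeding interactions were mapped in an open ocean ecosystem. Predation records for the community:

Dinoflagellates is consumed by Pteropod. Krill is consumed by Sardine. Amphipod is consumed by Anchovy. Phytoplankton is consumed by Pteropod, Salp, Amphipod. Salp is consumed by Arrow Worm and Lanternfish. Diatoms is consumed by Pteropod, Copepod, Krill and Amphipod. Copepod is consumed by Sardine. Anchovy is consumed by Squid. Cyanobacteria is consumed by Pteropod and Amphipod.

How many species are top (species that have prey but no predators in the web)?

Top species (has prey, but nothing eats it): Pteropod, Lanternfish, Arrow Worm, Sardine, Squid.
Count: 5.

5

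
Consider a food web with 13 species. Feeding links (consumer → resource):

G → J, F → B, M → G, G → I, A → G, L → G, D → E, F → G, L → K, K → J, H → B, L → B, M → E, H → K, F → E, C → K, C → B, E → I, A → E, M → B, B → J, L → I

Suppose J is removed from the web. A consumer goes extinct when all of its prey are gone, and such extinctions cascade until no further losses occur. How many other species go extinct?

Remove J.
Round 1: K (all prey gone), B (all prey gone) → extinct.
Round 2: H (all prey gone), C (all prey gone) → extinct.
No further losses. Total secondary extinctions: 4.

4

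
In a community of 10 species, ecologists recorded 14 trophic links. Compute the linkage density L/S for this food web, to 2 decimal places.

There are L = 14 links among S = 10 species.
L/S = 14/10 = 1.4000 ≈ 1.40.

L/S = 1.40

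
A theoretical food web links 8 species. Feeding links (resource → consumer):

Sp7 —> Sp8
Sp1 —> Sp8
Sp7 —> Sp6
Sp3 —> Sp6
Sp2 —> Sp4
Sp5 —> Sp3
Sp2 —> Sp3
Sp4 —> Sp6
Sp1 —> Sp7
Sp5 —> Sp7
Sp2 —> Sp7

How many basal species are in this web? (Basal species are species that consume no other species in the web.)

Basal species (no prey listed): Sp2, Sp1, Sp5.
Count: 3.

3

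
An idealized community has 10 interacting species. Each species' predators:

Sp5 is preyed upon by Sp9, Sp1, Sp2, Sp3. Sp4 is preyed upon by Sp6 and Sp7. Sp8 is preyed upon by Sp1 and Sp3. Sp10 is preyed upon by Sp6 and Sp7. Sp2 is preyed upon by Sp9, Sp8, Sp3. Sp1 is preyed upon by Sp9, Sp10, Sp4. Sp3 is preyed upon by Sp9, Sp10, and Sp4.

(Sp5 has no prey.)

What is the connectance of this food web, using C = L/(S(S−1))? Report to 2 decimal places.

The web has S = 10 species and L = 19 feeding links.
C = L / (S(S−1)) = 19 / 90 = 0.2111 ≈ 0.21.

C = 0.21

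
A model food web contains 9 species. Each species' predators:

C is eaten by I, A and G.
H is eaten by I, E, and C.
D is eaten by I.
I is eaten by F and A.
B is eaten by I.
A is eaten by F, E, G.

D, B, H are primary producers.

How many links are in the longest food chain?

4 links

One longest chain: H → C → I → A → F.
It has 5 species and 4 links.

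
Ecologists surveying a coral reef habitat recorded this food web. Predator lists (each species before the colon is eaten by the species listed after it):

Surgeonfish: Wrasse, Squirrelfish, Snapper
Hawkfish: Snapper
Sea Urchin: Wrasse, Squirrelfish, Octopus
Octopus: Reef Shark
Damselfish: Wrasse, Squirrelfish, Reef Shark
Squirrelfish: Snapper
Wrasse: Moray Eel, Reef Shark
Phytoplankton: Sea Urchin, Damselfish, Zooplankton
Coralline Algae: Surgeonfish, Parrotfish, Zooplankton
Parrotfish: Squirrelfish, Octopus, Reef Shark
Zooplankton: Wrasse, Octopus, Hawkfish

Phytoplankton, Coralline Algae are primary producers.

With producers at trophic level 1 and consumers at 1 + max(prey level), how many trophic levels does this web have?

Producers (level 1): Phytoplankton, Coralline Algae.
Coralline Algae → Surgeonfish → Wrasse → Moray Eel gives Moray Eel level 4.
No species has a prey at level 4, so no species reaches level 5.

4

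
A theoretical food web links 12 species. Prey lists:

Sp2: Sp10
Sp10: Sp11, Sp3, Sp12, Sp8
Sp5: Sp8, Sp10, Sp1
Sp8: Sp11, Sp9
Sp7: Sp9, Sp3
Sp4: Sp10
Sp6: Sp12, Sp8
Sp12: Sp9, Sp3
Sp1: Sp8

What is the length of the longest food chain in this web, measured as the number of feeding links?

3 links

One longest chain: Sp9 → Sp12 → Sp10 → Sp4.
It has 4 species and 3 links.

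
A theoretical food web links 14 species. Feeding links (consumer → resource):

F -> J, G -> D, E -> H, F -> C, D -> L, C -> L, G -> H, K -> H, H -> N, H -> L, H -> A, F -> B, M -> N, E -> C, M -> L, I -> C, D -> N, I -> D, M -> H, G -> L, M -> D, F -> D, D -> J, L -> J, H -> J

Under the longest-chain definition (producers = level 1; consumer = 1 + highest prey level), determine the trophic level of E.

J is a producer → level 1.
L eats J → level 2.
H eats L (level 2); other prey at levels: A 1, J 1, N 1 → level 3.
E eats H (level 3); other prey at levels: C 3 → level 4.

Trophic level 4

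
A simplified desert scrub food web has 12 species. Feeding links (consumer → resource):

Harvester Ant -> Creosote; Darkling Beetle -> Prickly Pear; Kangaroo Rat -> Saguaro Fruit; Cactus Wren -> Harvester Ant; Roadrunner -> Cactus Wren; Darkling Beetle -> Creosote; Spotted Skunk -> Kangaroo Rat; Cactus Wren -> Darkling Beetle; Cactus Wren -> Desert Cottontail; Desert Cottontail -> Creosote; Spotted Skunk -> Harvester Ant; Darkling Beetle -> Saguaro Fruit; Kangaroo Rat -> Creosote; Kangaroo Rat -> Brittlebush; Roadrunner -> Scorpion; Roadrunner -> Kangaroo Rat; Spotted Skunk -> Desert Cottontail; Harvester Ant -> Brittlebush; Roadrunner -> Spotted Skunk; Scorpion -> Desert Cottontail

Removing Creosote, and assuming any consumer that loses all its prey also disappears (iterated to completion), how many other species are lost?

2

Remove Creosote.
Round 1: Desert Cottontail (all prey gone) → extinct.
Round 2: Scorpion (all prey gone) → extinct.
No further losses. Total secondary extinctions: 2.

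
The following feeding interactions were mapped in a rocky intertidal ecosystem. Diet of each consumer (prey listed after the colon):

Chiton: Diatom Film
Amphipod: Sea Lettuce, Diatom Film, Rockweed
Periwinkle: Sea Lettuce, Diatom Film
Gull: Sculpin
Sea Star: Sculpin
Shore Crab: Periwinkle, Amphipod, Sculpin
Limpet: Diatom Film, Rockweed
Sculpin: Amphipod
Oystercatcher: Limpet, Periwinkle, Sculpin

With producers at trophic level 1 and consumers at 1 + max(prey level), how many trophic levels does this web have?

4

Producers (level 1): Sea Lettuce, Diatom Film, Rockweed.
Sea Lettuce → Amphipod → Sculpin → Shore Crab gives Shore Crab level 4.
No species has a prey at level 4, so no species reaches level 5.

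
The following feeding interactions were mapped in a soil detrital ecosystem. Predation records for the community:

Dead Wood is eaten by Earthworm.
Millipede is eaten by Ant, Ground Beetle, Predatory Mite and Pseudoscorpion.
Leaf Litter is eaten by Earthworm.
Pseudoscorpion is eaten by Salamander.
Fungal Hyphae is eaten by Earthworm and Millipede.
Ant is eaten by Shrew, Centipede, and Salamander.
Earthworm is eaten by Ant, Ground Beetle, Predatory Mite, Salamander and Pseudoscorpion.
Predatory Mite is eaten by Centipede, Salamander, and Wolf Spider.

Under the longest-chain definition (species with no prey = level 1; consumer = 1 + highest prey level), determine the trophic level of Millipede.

Trophic level 2

Fungal Hyphae has no prey (basal) → level 1.
Millipede eats Fungal Hyphae → level 2.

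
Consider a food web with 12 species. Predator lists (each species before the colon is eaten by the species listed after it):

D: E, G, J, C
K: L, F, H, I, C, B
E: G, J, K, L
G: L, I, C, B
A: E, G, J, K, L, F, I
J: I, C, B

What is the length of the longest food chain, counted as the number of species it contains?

4 species

One longest chain: A → E → G → L.
It has 4 species and 3 links.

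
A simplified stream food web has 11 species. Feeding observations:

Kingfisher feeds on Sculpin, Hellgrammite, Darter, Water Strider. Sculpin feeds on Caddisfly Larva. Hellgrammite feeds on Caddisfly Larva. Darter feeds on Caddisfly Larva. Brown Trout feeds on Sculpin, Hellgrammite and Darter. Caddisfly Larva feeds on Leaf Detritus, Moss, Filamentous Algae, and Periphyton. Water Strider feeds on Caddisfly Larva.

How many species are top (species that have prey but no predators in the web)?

Top species (has prey, but nothing eats it): Brown Trout, Kingfisher.
Count: 2.

2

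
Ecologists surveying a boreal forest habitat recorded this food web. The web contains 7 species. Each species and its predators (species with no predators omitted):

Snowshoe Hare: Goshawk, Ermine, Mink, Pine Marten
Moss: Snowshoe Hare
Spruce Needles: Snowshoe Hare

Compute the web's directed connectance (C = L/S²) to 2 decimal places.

C = 0.12

The web has S = 7 species and L = 6 feeding links.
C = L / S² = 6 / 49 = 0.1224 ≈ 0.12.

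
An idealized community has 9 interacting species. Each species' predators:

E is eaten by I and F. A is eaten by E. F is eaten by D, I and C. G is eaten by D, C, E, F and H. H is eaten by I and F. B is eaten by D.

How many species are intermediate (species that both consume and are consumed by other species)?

Intermediate species (has both prey and predators): E, H, F.
Count: 3.

3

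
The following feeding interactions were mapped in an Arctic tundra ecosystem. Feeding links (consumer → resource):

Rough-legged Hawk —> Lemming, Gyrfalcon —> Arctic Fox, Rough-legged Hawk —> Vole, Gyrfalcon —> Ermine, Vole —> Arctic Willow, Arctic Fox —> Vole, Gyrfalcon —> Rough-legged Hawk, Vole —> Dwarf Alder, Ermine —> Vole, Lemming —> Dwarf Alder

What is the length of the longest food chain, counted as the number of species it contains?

4 species

One longest chain: Arctic Willow → Vole → Rough-legged Hawk → Gyrfalcon.
It has 4 species and 3 links.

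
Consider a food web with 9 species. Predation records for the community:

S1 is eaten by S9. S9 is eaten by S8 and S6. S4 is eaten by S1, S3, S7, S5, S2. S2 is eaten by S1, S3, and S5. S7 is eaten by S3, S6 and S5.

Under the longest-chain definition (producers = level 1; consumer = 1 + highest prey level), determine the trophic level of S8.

S4 is a producer → level 1.
S2 eats S4 → level 2.
S1 eats S2 (level 2); other prey at levels: S4 1 → level 3.
S9 eats S1 → level 4.
S8 eats S9 → level 5.

Trophic level 5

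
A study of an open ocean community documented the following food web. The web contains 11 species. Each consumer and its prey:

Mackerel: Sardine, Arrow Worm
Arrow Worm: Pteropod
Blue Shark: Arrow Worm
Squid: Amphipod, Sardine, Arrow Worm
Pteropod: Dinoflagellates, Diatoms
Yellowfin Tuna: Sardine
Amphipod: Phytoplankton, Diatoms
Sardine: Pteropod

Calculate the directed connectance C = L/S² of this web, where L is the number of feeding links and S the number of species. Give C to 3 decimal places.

C = 0.107

The web has S = 11 species and L = 13 feeding links.
C = L / S² = 13 / 121 = 0.1074 ≈ 0.107.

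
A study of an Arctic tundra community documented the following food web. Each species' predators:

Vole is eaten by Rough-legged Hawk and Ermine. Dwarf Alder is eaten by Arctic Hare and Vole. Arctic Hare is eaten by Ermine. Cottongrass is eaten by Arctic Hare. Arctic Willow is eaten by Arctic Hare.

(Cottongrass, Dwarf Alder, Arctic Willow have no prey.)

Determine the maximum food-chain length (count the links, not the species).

2 links

One longest chain: Dwarf Alder → Vole → Rough-legged Hawk.
It has 3 species and 2 links.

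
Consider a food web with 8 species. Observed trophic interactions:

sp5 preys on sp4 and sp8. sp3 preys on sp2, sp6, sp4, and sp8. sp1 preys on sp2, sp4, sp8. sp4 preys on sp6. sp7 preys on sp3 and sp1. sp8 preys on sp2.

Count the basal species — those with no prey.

Basal species (no prey listed): sp6, sp2.
Count: 2.

2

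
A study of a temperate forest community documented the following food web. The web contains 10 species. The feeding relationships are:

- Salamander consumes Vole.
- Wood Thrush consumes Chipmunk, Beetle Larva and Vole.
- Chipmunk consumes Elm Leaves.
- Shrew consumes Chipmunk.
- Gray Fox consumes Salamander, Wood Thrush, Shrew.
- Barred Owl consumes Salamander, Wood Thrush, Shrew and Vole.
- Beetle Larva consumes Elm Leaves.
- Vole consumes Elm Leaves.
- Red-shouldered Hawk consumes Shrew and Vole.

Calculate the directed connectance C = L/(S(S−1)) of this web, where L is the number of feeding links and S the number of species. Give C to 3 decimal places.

The web has S = 10 species and L = 17 feeding links.
C = L / (S(S−1)) = 17 / 90 = 0.1889 ≈ 0.189.

C = 0.189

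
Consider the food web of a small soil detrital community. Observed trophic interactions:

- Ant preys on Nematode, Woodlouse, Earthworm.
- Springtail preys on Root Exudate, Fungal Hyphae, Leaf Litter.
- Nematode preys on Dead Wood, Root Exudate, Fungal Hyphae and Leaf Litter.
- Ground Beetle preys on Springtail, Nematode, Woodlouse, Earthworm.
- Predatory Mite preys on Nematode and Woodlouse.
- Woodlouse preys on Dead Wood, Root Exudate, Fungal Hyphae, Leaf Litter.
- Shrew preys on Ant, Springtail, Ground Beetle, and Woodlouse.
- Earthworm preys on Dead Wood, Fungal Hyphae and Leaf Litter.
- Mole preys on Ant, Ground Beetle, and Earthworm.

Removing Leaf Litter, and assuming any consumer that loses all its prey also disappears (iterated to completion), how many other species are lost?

Remove Leaf Litter.
Every predator of it retains at least one other prey: Springtail still has Root Exudate, Fungal Hyphae; Woodlouse still has Dead Wood, Root Exudate, Fungal Hyphae; Nematode still has Dead Wood, Root Exudate, Fungal Hyphae; Earthworm still has Dead Wood, Fungal Hyphae.
No consumer loses all prey, so no secondary extinctions occur.

0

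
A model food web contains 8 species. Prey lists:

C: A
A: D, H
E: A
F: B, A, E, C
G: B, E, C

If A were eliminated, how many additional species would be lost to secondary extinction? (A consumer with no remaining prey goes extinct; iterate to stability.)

2

Remove A.
Round 1: E (all prey gone), C (all prey gone) → extinct.
No further losses. Total secondary extinctions: 2.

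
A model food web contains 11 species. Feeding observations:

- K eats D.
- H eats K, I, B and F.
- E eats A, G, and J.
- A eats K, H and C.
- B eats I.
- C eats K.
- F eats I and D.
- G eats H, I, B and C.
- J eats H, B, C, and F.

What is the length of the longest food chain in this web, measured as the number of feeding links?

4 links

One longest chain: D → K → H → J → E.
It has 5 species and 4 links.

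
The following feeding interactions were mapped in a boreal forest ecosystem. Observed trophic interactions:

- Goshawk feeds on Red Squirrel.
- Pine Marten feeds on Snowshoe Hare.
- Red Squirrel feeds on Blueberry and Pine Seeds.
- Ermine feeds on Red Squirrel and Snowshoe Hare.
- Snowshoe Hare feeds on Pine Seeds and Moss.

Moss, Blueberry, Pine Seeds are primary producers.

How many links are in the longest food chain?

2 links

One longest chain: Blueberry → Red Squirrel → Ermine.
It has 3 species and 2 links.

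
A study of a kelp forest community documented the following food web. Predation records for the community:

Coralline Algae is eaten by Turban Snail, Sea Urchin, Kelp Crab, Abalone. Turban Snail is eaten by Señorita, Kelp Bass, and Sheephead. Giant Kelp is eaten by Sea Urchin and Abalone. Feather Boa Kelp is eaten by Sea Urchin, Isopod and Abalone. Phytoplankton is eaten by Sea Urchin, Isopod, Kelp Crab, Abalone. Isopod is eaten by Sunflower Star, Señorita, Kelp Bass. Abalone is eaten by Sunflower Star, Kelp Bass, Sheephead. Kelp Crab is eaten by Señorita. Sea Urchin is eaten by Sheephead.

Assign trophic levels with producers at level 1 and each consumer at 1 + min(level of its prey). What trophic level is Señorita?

Coralline Algae is a producer → level 1.
Kelp Crab eats Coralline Algae → level 2.
Señorita eats Kelp Crab → level 3.
No prey of Señorita is below level 2, so 3 is the minimum.

Trophic level 3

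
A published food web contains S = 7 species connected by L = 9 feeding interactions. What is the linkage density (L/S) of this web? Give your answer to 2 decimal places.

There are L = 9 links among S = 7 species.
L/S = 9/7 = 1.2857 ≈ 1.29.

L/S = 1.29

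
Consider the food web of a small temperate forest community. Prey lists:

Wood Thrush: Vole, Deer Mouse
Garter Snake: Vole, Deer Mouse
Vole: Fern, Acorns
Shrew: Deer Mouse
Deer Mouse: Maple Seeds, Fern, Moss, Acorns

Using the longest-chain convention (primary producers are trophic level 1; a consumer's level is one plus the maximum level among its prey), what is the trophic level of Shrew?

Trophic level 3

Maple Seeds is a producer → level 1.
Deer Mouse eats Maple Seeds (level 1); other prey at levels: Fern 1, Moss 1, Acorns 1 → level 2.
Shrew eats Deer Mouse → level 3.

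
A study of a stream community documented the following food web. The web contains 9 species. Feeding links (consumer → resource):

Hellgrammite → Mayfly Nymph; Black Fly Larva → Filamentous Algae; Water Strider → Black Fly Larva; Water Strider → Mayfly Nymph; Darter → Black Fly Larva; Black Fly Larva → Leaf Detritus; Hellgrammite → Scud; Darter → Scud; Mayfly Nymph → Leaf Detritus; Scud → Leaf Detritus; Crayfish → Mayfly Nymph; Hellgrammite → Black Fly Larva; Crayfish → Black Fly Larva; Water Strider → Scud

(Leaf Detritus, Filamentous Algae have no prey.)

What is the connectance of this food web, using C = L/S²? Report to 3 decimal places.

C = 0.173

The web has S = 9 species and L = 14 feeding links.
C = L / S² = 14 / 81 = 0.1728 ≈ 0.173.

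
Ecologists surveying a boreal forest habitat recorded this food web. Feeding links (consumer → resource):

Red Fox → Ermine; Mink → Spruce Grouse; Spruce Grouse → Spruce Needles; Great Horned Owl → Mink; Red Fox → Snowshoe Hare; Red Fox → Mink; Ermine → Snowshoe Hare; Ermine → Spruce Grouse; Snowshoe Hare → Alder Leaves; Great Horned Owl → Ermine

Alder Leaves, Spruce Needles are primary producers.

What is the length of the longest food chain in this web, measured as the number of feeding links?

3 links

One longest chain: Spruce Needles → Spruce Grouse → Ermine → Red Fox.
It has 4 species and 3 links.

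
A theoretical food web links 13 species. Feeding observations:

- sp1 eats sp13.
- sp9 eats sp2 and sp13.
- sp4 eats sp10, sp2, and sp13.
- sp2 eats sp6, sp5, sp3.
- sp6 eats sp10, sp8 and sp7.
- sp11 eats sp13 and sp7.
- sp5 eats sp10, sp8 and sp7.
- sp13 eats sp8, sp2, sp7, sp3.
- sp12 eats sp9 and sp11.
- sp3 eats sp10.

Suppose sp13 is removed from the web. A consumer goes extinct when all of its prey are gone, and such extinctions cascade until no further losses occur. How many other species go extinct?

Remove sp13.
Round 1: sp1 (all prey gone) → extinct.
No further losses. Total secondary extinctions: 1.

1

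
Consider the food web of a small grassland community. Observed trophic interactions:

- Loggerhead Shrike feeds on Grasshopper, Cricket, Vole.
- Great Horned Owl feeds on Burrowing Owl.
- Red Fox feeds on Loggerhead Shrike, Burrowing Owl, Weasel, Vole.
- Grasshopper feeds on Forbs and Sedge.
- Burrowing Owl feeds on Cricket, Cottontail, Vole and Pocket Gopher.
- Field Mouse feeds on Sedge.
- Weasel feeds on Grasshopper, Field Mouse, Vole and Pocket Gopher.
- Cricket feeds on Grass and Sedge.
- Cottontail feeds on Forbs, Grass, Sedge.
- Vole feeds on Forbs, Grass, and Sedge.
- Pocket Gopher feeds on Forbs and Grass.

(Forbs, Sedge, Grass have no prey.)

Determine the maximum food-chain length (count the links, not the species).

One longest chain: Forbs → Grasshopper → Loggerhead Shrike → Red Fox.
It has 4 species and 3 links.

3 links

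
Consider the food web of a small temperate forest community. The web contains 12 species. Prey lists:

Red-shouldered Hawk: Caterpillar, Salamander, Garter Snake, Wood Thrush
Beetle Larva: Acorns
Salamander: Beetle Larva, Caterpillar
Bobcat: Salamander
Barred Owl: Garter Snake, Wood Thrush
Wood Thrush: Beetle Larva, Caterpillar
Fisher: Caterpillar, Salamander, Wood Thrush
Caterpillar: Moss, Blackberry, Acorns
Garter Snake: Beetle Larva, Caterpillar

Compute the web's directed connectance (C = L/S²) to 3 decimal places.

The web has S = 12 species and L = 20 feeding links.
C = L / S² = 20 / 144 = 0.1389 ≈ 0.139.

C = 0.139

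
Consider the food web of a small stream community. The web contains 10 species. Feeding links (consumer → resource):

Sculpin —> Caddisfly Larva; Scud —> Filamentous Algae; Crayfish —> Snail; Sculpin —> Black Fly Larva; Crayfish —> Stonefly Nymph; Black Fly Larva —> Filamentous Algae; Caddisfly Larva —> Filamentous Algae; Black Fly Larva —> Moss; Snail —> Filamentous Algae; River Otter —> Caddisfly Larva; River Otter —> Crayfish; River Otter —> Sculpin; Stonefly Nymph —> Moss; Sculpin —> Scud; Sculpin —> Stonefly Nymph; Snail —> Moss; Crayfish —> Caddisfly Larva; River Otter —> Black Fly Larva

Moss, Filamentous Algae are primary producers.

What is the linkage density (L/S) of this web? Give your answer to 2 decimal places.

L/S = 1.80

There are L = 18 links among S = 10 species.
L/S = 18/10 = 1.8000 ≈ 1.80.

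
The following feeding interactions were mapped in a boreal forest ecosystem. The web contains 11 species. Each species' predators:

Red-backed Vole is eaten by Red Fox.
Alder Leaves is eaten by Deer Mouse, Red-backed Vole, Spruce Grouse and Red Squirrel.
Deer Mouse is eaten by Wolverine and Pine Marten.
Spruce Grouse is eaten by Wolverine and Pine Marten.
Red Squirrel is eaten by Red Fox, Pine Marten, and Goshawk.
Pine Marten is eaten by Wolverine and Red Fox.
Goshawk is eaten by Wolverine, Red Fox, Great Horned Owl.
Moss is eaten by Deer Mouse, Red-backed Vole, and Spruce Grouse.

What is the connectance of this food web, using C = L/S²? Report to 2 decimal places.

The web has S = 11 species and L = 20 feeding links.
C = L / S² = 20 / 121 = 0.1653 ≈ 0.17.

C = 0.17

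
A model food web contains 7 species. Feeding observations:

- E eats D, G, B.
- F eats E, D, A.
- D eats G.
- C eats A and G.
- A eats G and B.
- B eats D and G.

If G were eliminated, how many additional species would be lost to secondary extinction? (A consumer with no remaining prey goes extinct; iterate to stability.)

Remove G.
Round 1: D (all prey gone) → extinct.
Round 2: B (all prey gone) → extinct.
Round 3: E (all prey gone), A (all prey gone) → extinct.
Round 4: F (all prey gone), C (all prey gone) → extinct.
No further losses. Total secondary extinctions: 6.

6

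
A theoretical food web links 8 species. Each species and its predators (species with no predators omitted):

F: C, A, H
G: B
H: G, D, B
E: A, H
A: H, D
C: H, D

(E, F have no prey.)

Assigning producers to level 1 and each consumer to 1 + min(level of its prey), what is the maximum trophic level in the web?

Producers (level 1): E, F.
Following each consumer down to its lowest-level prey: E → H → B (levels 1 through 3).
All prey of B (H 2, G 3) are at level 2 or above, so B is at level 1 + 2 = 3.
Every consumer has at least one prey at level 2 or below, so none exceeds level 3.

3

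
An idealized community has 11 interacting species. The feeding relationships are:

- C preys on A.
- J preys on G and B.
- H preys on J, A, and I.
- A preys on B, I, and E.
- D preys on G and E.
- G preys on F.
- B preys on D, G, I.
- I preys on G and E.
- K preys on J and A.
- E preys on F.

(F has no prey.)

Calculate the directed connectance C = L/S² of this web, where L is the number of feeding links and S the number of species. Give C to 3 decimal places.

C = 0.165

The web has S = 11 species and L = 20 feeding links.
C = L / S² = 20 / 121 = 0.1653 ≈ 0.165.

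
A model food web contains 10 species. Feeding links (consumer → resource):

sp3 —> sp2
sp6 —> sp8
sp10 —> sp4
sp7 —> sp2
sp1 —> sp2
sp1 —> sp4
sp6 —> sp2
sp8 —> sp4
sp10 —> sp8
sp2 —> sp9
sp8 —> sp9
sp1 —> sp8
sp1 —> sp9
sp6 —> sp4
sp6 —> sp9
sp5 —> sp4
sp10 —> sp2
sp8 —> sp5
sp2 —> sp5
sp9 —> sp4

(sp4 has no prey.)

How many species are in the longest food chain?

4 species

One longest chain: sp4 → sp5 → sp2 → sp6.
It has 4 species and 3 links.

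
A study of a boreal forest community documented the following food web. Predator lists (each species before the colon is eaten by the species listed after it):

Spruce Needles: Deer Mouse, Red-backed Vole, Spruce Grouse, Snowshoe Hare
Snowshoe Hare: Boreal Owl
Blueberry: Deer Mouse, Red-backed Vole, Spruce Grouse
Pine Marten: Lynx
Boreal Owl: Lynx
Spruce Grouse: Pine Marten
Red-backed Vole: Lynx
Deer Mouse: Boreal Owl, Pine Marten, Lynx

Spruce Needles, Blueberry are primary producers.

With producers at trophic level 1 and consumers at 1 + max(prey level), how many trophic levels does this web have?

4

Producers (level 1): Spruce Needles, Blueberry.
Spruce Needles → Deer Mouse → Boreal Owl → Lynx gives Lynx level 4.
No species has a prey at level 4, so no species reaches level 5.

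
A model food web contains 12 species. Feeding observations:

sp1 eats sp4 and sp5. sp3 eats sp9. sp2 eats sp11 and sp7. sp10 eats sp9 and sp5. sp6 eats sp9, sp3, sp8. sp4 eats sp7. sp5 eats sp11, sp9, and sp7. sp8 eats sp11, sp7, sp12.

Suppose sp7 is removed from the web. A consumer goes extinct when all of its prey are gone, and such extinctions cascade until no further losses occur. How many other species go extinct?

1

Remove sp7.
Round 1: sp4 (all prey gone) → extinct.
No further losses. Total secondary extinctions: 1.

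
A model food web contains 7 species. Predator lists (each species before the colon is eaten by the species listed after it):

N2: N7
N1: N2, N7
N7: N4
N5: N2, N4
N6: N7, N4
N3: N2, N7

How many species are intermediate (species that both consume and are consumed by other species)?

2

Intermediate species (has both prey and predators): N2, N7.
Count: 2.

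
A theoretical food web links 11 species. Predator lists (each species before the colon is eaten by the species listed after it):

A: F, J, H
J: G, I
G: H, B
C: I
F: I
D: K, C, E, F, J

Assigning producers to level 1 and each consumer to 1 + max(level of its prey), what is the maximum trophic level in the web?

Producers (level 1): A, D.
A → J → G → H gives H level 4.
No species has a prey at level 4, so no species reaches level 5.

4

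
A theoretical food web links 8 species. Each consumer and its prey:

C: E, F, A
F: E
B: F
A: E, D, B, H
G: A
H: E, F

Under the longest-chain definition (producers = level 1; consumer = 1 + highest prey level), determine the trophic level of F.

E is a producer → level 1.
F eats E → level 2.

Trophic level 2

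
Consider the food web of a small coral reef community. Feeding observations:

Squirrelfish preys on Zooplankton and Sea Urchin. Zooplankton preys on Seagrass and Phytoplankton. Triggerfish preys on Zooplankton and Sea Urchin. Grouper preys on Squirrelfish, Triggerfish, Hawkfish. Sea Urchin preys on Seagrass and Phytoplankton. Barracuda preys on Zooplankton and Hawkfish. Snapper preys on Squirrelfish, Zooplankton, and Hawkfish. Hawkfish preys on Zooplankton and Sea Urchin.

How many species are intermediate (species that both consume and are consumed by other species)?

5

Intermediate species (has both prey and predators): Zooplankton, Sea Urchin, Squirrelfish, Hawkfish, Triggerfish.
Count: 5.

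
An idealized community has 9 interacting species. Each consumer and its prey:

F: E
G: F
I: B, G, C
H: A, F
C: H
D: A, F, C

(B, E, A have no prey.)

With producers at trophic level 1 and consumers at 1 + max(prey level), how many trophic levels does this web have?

Producers (level 1): B, E, A.
E → F → H → C → I gives I level 5.
No species has a prey at level 5, so no species reaches level 6.

5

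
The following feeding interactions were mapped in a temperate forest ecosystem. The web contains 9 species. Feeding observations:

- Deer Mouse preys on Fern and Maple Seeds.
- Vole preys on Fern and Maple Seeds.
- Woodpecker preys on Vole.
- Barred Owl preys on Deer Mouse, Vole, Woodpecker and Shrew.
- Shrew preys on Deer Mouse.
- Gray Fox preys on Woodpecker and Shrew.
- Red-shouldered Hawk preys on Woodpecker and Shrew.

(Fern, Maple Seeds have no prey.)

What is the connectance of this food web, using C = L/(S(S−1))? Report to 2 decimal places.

The web has S = 9 species and L = 14 feeding links.
C = L / (S(S−1)) = 14 / 72 = 0.1944 ≈ 0.19.

C = 0.19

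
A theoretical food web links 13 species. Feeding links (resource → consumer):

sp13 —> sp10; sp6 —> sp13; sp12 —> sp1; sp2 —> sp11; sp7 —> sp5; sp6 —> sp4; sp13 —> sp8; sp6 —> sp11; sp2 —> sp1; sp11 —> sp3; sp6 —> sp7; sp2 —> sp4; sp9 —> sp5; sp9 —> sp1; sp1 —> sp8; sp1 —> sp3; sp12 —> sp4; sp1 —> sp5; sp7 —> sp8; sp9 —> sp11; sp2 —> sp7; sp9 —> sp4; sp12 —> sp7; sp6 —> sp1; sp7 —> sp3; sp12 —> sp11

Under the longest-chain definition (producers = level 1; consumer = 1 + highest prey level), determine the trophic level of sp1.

sp2 is a producer → level 1.
sp1 eats sp2 (level 1); other prey at levels: sp9 1, sp6 1, sp12 1 → level 2.

Trophic level 2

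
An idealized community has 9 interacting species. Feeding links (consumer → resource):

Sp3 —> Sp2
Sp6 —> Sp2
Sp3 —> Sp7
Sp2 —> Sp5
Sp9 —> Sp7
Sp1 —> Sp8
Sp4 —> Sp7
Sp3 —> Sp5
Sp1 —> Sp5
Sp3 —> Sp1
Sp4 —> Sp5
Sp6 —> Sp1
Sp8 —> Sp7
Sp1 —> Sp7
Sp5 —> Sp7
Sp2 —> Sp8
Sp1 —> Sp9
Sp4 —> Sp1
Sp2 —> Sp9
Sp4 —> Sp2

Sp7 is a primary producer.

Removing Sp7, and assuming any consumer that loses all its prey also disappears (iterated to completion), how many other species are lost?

Remove Sp7.
Round 1: Sp9 (all prey gone), Sp8 (all prey gone), Sp5 (all prey gone) → extinct.
Round 2: Sp2 (all prey gone), Sp1 (all prey gone) → extinct.
Round 3: Sp3 (all prey gone), Sp6 (all prey gone), Sp4 (all prey gone) → extinct.
No further losses. Total secondary extinctions: 8.

8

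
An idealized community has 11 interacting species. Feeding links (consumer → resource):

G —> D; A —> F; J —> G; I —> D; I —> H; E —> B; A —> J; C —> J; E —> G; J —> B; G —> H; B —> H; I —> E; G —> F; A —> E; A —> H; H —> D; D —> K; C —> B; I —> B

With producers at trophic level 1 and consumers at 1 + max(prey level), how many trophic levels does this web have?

6

Producers (level 1): F, K.
K → D → H → G → E → A gives A level 6.
No species has a prey at level 6, so no species reaches level 7.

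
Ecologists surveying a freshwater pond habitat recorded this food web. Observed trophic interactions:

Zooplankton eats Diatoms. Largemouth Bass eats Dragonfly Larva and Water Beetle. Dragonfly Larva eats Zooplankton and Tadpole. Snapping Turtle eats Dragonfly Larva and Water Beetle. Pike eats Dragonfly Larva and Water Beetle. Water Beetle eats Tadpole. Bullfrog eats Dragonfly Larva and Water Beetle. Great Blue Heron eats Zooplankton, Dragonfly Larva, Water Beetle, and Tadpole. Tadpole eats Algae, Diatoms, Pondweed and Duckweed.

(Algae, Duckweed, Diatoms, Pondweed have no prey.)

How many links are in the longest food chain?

3 links

One longest chain: Algae → Tadpole → Water Beetle → Largemouth Bass.
It has 4 species and 3 links.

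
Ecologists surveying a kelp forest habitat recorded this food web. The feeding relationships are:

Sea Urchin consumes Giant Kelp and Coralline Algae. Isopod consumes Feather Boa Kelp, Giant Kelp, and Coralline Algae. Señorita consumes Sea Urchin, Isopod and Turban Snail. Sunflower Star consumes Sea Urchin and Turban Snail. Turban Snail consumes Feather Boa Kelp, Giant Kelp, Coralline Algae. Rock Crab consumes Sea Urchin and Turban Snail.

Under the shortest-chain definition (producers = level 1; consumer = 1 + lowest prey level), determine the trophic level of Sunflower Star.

Trophic level 3

Giant Kelp is a producer → level 1.
Sea Urchin eats Giant Kelp → level 2.
Sunflower Star eats Sea Urchin → level 3.
No prey of Sunflower Star is below level 2, so 3 is the minimum.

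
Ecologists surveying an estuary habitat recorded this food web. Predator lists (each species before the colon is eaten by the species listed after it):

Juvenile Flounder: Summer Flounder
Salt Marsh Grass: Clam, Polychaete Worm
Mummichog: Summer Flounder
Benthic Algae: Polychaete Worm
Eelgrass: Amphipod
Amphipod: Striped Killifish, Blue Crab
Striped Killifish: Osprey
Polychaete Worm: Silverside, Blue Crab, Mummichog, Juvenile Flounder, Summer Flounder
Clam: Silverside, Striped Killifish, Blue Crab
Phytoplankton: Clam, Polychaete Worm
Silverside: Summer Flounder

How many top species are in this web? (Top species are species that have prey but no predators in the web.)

Top species (has prey, but nothing eats it): Blue Crab, Osprey, Summer Flounder.
Count: 3.

3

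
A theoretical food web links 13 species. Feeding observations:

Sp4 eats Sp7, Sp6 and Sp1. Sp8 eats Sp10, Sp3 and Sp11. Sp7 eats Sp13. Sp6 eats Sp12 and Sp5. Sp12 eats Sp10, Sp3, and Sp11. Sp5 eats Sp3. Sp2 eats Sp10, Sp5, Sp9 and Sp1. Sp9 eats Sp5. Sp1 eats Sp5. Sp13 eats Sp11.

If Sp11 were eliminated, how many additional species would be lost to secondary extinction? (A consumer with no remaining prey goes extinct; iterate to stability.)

2

Remove Sp11.
Round 1: Sp13 (all prey gone) → extinct.
Round 2: Sp7 (all prey gone) → extinct.
No further losses. Total secondary extinctions: 2.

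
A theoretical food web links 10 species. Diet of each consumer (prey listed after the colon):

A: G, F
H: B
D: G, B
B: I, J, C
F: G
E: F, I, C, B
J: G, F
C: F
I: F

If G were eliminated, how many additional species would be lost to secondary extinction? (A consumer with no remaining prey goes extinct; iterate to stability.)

Remove G.
Round 1: F (all prey gone) → extinct.
Round 2: I (all prey gone), J (all prey gone), A (all prey gone), C (all prey gone) → extinct.
Round 3: B (all prey gone) → extinct.
Round 4: H (all prey gone), D (all prey gone), E (all prey gone) → extinct.
No further losses. Total secondary extinctions: 9.

9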